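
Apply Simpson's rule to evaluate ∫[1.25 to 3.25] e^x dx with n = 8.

f(x) = e^x
a = 1.25, b = 3.25, n = 8
h = (b - a)/n = 0.250000

Simpson's rule: (h/3)[f(x₀) + 4f(x₁) + 2f(x₂) + ... + f(xₙ)]

x_0 = 1.2500, f(x_0) = 3.490343, coefficient = 1
x_1 = 1.5000, f(x_1) = 4.481689, coefficient = 4
x_2 = 1.7500, f(x_2) = 5.754603, coefficient = 2
x_3 = 2.0000, f(x_3) = 7.389056, coefficient = 4
x_4 = 2.2500, f(x_4) = 9.487736, coefficient = 2
x_5 = 2.5000, f(x_5) = 12.182494, coefficient = 4
x_6 = 2.7500, f(x_6) = 15.642632, coefficient = 2
x_7 = 3.0000, f(x_7) = 20.085537, coefficient = 4
x_8 = 3.2500, f(x_8) = 25.790340, coefficient = 1

I ≈ (0.250000/3) × 267.605728 = 22.300477
Exact value: 22.299997
Error: 0.000480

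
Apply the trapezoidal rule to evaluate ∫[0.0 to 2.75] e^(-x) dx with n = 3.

f(x) = e^(-x)
a = 0.0, b = 2.75, n = 3
h = (b - a)/n = 0.916667

Trapezoidal rule: (h/2)[f(x₀) + 2f(x₁) + 2f(x₂) + ... + f(xₙ)]

x_0 = 0.0000, f(x_0) = 1.000000, coefficient = 1
x_1 = 0.9167, f(x_1) = 0.399850, coefficient = 2
x_2 = 1.8333, f(x_2) = 0.159880, coefficient = 2
x_3 = 2.7500, f(x_3) = 0.063928, coefficient = 1

I ≈ (0.916667/2) × 2.183387 = 1.000719
Exact value: 0.936072
Error: 0.064647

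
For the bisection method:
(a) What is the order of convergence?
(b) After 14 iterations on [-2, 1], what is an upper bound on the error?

(a) Bisection has linear (order 1) convergence; the error is halved each step.

(b) Error bound = (b-a)/2^n = (1 - (-2))/2^{14}
    = 3/2^{14}

(a) 1 (linear); (b) error ≤ 1.83e-04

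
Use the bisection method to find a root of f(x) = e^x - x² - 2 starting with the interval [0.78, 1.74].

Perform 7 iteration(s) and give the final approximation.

f(x) = e^x - x² - 2
Initial interval: [0.78, 1.74]

Iteration 1:
  c_1 = (0.780000 + 1.740000)/2 = 1.260000
  f(c_1) = f(1.260000) = -0.062179
  f(a) × f(c) ≥ 0, new interval: [1.260000, 1.740000]
Iteration 2:
  c_2 = (1.260000 + 1.740000)/2 = 1.500000
  f(c_2) = f(1.500000) = 0.231689
  f(a) × f(c) < 0, new interval: [1.260000, 1.500000]
Iteration 3:
  c_3 = (1.260000 + 1.500000)/2 = 1.380000
  f(c_3) = f(1.380000) = 0.070502
  f(a) × f(c) < 0, new interval: [1.260000, 1.380000]
Iteration 4:
  c_4 = (1.260000 + 1.380000)/2 = 1.320000
  f(c_4) = f(1.320000) = 0.001021
  f(a) × f(c) < 0, new interval: [1.260000, 1.320000]
Iteration 5:
  c_5 = (1.260000 + 1.320000)/2 = 1.290000
  f(c_5) = f(1.290000) = -0.031313
  f(a) × f(c) ≥ 0, new interval: [1.290000, 1.320000]
Iteration 6:
  c_6 = (1.290000 + 1.320000)/2 = 1.305000
  f(c_6) = f(1.305000) = -0.015336
  f(a) × f(c) ≥ 0, new interval: [1.305000, 1.320000]
Iteration 7:
  c_7 = (1.305000 + 1.320000)/2 = 1.312500
  f(c_7) = f(1.312500) = -0.007206
  f(a) × f(c) ≥ 0, new interval: [1.312500, 1.320000]

After 7 iteration(s), the approximation is c_7 = 1.312500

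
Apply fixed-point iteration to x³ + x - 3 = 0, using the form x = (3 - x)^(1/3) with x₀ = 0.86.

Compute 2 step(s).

Equation: x³ + x - 3 = 0
Fixed-point form: x = (3 - x)^(1/3)
x₀ = 0.86

x_1 = g(0.860000) = 1.288659
x_2 = g(1.288659) = 1.196131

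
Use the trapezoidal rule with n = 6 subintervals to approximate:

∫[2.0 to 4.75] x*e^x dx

f(x) = x*e^x
a = 2.0, b = 4.75, n = 6
h = (b - a)/n = 0.458333

Trapezoidal rule: (h/2)[f(x₀) + 2f(x₁) + 2f(x₂) + ... + f(xₙ)]

x_0 = 2.0000, f(x_0) = 14.778112, coefficient = 1
x_1 = 2.4583, f(x_1) = 28.726411, coefficient = 2
x_2 = 2.9167, f(x_2) = 53.898793, coefficient = 2
x_3 = 3.3750, f(x_3) = 98.631958, coefficient = 2
x_4 = 3.8333, f(x_4) = 177.162622, coefficient = 2
x_5 = 4.2917, f(x_5) = 313.670109, coefficient = 2
x_6 = 4.7500, f(x_6) = 549.025352, coefficient = 1

I ≈ (0.458333/2) × 1907.983249 = 437.246161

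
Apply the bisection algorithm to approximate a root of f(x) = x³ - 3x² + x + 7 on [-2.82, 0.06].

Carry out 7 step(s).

f(x) = x³ - 3x² + x + 7
Initial interval: [-2.82, 0.06]

Iteration 1:
  c_1 = (-2.820000 + 0.060000)/2 = -1.380000
  f(c_1) = f(-1.380000) = -2.721272
  f(a) × f(c) ≥ 0, new interval: [-1.380000, 0.060000]
Iteration 2:
  c_2 = (-1.380000 + 0.060000)/2 = -0.660000
  f(c_2) = f(-0.660000) = 4.745704
  f(a) × f(c) < 0, new interval: [-1.380000, -0.660000]
Iteration 3:
  c_3 = (-1.380000 + (-0.660000))/2 = -1.020000
  f(c_3) = f(-1.020000) = 1.797592
  f(a) × f(c) < 0, new interval: [-1.380000, -1.020000]
Iteration 4:
  c_4 = (-1.380000 + (-1.020000))/2 = -1.200000
  f(c_4) = f(-1.200000) = -0.248000
  f(a) × f(c) ≥ 0, new interval: [-1.200000, -1.020000]
Iteration 5:
  c_5 = (-1.200000 + (-1.020000))/2 = -1.110000
  f(c_5) = f(-1.110000) = 0.826069
  f(a) × f(c) < 0, new interval: [-1.200000, -1.110000]
Iteration 6:
  c_6 = (-1.200000 + (-1.110000))/2 = -1.155000
  f(c_6) = f(-1.155000) = 0.302126
  f(a) × f(c) < 0, new interval: [-1.200000, -1.155000]
Iteration 7:
  c_7 = (-1.200000 + (-1.155000))/2 = -1.177500
  f(c_7) = f(-1.177500) = 0.030370
  f(a) × f(c) < 0, new interval: [-1.200000, -1.177500]

After 7 iteration(s), the approximation is c_7 = -1.177500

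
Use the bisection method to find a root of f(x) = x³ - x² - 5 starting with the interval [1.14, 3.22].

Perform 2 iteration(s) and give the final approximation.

f(x) = x³ - x² - 5
Initial interval: [1.14, 3.22]

Iteration 1:
  c_1 = (1.140000 + 3.220000)/2 = 2.180000
  f(c_1) = f(2.180000) = 0.607832
  f(a) × f(c) < 0, new interval: [1.140000, 2.180000]
Iteration 2:
  c_2 = (1.140000 + 2.180000)/2 = 1.660000
  f(c_2) = f(1.660000) = -3.181304
  f(a) × f(c) ≥ 0, new interval: [1.660000, 2.180000]

After 2 iteration(s), the approximation is c_2 = 1.660000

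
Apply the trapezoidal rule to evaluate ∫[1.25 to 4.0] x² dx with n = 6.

f(x) = x²
a = 1.25, b = 4.0, n = 6
h = (b - a)/n = 0.458333

Trapezoidal rule: (h/2)[f(x₀) + 2f(x₁) + 2f(x₂) + ... + f(xₙ)]

x_0 = 1.2500, f(x_0) = 1.562500, coefficient = 1
x_1 = 1.7083, f(x_1) = 2.918403, coefficient = 2
x_2 = 2.1667, f(x_2) = 4.694444, coefficient = 2
x_3 = 2.6250, f(x_3) = 6.890625, coefficient = 2
x_4 = 3.0833, f(x_4) = 9.506944, coefficient = 2
x_5 = 3.5417, f(x_5) = 12.543403, coefficient = 2
x_6 = 4.0000, f(x_6) = 16.000000, coefficient = 1

I ≈ (0.458333/2) × 90.670139 = 20.778573
Exact value: 20.682292
Error: 0.096282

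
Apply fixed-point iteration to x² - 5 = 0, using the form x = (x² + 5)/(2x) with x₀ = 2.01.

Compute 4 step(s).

Equation: x² - 5 = 0
Fixed-point form: x = (x² + 5)/(2x)
x₀ = 2.01

x_1 = g(2.010000) = 2.248781
x_2 = g(2.248781) = 2.236104
x_3 = g(2.236104) = 2.236068
x_4 = g(2.236068) = 2.236068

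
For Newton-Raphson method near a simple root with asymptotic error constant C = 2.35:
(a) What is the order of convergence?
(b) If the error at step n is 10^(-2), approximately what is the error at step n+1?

(a) Newton-Raphson has quadratic (order 2) convergence near simple roots.
    This means |e_{n+1}| ≈ C|e_n|².

(b) With |e_n| = 10^(-2) and C = 2.35:
    |e_{n+1}| ≈ 2.35 × (10^(-2))² = 2.35 × 10^(-4)

(a) 2 (quadratic); (b) |e_{n+1}| ≈ 2.350e-04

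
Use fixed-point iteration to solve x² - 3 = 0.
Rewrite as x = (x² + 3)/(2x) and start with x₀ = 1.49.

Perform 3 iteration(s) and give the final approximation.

Equation: x² - 3 = 0
Fixed-point form: x = (x² + 3)/(2x)
x₀ = 1.49

x_1 = g(1.490000) = 1.751711
x_2 = g(1.751711) = 1.732161
x_3 = g(1.732161) = 1.732051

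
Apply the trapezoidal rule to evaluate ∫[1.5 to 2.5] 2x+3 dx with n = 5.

f(x) = 2x+3
a = 1.5, b = 2.5, n = 5
h = (b - a)/n = 0.200000

Trapezoidal rule: (h/2)[f(x₀) + 2f(x₁) + 2f(x₂) + ... + f(xₙ)]

x_0 = 1.5000, f(x_0) = 6.000000, coefficient = 1
x_1 = 1.7000, f(x_1) = 6.400000, coefficient = 2
x_2 = 1.9000, f(x_2) = 6.800000, coefficient = 2
x_3 = 2.1000, f(x_3) = 7.200000, coefficient = 2
x_4 = 2.3000, f(x_4) = 7.600000, coefficient = 2
x_5 = 2.5000, f(x_5) = 8.000000, coefficient = 1

I ≈ (0.200000/2) × 70.000000 = 7.000000
Exact value: 7.000000
Error: 0.000000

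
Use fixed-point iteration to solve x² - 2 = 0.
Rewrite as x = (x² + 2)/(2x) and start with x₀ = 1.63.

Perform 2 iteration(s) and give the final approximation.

Equation: x² - 2 = 0
Fixed-point form: x = (x² + 2)/(2x)
x₀ = 1.63

x_1 = g(1.630000) = 1.428497
x_2 = g(1.428497) = 1.414285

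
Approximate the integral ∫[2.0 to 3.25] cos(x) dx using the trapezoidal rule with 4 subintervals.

f(x) = cos(x)
a = 2.0, b = 3.25, n = 4
h = (b - a)/n = 0.312500

Trapezoidal rule: (h/2)[f(x₀) + 2f(x₁) + 2f(x₂) + ... + f(xₙ)]

x_0 = 2.0000, f(x_0) = -0.416147, coefficient = 1
x_1 = 2.3125, f(x_1) = -0.675545, coefficient = 2
x_2 = 2.6250, f(x_2) = -0.869507, coefficient = 2
x_3 = 2.9375, f(x_3) = -0.979245, coefficient = 2
x_4 = 3.2500, f(x_4) = -0.994130, coefficient = 1

I ≈ (0.312500/2) × -6.458872 = -1.009199
Exact value: -1.017493
Error: 0.008294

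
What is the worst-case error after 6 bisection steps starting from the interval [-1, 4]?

Bisection error bound: |error| ≤ (b-a)/2^n
|error| ≤ (4 - (-1))/2^6 = 5/2^6
|error| ≤ 0.0781250000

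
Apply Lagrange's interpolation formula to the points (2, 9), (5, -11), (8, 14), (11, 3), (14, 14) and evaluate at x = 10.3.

Lagrange interpolation formula:
P(x) = Σ yᵢ × Lᵢ(x)
where Lᵢ(x) = Π_{j≠i} (x - xⱼ)/(xᵢ - xⱼ)

L_0(10.3) = (10.3 - 5)/(2 - 5) × (10.3 - 8)/(2 - 8) × (10.3 - 11)/(2 - 11) × (10.3 - 14)/(2 - 14) = 0.016241
L_1(10.3) = (10.3 - 2)/(5 - 2) × (10.3 - 8)/(5 - 8) × (10.3 - 11)/(5 - 11) × (10.3 - 14)/(5 - 14) = -0.101735
L_2(10.3) = (10.3 - 2)/(8 - 2) × (10.3 - 5)/(8 - 5) × (10.3 - 11)/(8 - 11) × (10.3 - 14)/(8 - 14) = 0.351648
L_3(10.3) = (10.3 - 2)/(11 - 2) × (10.3 - 5)/(11 - 5) × (10.3 - 8)/(11 - 8) × (10.3 - 14)/(11 - 14) = 0.770278
L_4(10.3) = (10.3 - 2)/(14 - 2) × (10.3 - 5)/(14 - 5) × (10.3 - 8)/(14 - 8) × (10.3 - 11)/(14 - 11) = -0.036432

P(10.3) = 9×L_0(10.3) + (-11)×L_1(10.3) + 14×L_2(10.3) + 3×L_3(10.3) + 14×L_4(10.3)
P(10.3) = 7.989112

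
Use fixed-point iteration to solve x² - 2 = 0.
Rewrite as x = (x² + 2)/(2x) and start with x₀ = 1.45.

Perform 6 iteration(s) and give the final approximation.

Equation: x² - 2 = 0
Fixed-point form: x = (x² + 2)/(2x)
x₀ = 1.45

x_1 = g(1.450000) = 1.414655
x_2 = g(1.414655) = 1.414214
x_3 = g(1.414214) = 1.414214
x_4 = g(1.414214) = 1.414214
x_5 = g(1.414214) = 1.414214
x_6 = g(1.414214) = 1.414214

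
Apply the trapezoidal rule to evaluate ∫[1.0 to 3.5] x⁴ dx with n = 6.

f(x) = x⁴
a = 1.0, b = 3.5, n = 6
h = (b - a)/n = 0.416667

Trapezoidal rule: (h/2)[f(x₀) + 2f(x₁) + 2f(x₂) + ... + f(xₙ)]

x_0 = 1.0000, f(x_0) = 1.000000, coefficient = 1
x_1 = 1.4167, f(x_1) = 4.027826, coefficient = 2
x_2 = 1.8333, f(x_2) = 11.297068, coefficient = 2
x_3 = 2.2500, f(x_3) = 25.628906, coefficient = 2
x_4 = 2.6667, f(x_4) = 50.567901, coefficient = 2
x_5 = 3.0833, f(x_5) = 90.381993, coefficient = 2
x_6 = 3.5000, f(x_6) = 150.062500, coefficient = 1

I ≈ (0.416667/2) × 514.869888 = 107.264560
Exact value: 104.843750
Error: 2.420810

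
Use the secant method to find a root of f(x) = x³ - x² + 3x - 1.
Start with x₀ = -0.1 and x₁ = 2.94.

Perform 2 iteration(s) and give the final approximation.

f(x) = x³ - x² + 3x - 1
x₀ = -0.1, x₁ = 2.94

Secant formula: x_{n+1} = x_n - f(x_n)(x_n - x_{n-1})/(f(x_n) - f(x_{n-1}))

Iteration 1:
  f(-0.100000) = -1.311000
  f(2.940000) = 24.588584
  x_2 = 2.940000 - 24.588584×(2.940000 - (-0.100000))/(24.588584 - (-1.311000))
       = 0.053880
Iteration 2:
  f(2.940000) = 24.588584
  f(0.053880) = -0.841105
  x_3 = 0.053880 - (-0.841105)×(0.053880 - 2.940000)/(-0.841105 - 24.588584)
       = 0.149341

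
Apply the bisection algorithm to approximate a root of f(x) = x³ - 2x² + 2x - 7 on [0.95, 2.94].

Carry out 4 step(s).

f(x) = x³ - 2x² + 2x - 7
Initial interval: [0.95, 2.94]

Iteration 1:
  c_1 = (0.950000 + 2.940000)/2 = 1.945000
  f(c_1) = f(1.945000) = -3.318066
  f(a) × f(c) ≥ 0, new interval: [1.945000, 2.940000]
Iteration 2:
  c_2 = (1.945000 + 2.940000)/2 = 2.442500
  f(c_2) = f(2.442500) = 0.524869
  f(a) × f(c) < 0, new interval: [1.945000, 2.442500]
Iteration 3:
  c_3 = (1.945000 + 2.442500)/2 = 2.193750
  f(c_3) = f(2.193750) = -1.680071
  f(a) × f(c) ≥ 0, new interval: [2.193750, 2.442500]
Iteration 4:
  c_4 = (2.193750 + 2.442500)/2 = 2.318125
  f(c_4) = f(2.318125) = -0.654241
  f(a) × f(c) ≥ 0, new interval: [2.318125, 2.442500]

After 4 iteration(s), the approximation is c_4 = 2.318125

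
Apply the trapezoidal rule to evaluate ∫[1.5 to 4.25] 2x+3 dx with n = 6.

f(x) = 2x+3
a = 1.5, b = 4.25, n = 6
h = (b - a)/n = 0.458333

Trapezoidal rule: (h/2)[f(x₀) + 2f(x₁) + 2f(x₂) + ... + f(xₙ)]

x_0 = 1.5000, f(x_0) = 6.000000, coefficient = 1
x_1 = 1.9583, f(x_1) = 6.916667, coefficient = 2
x_2 = 2.4167, f(x_2) = 7.833333, coefficient = 2
x_3 = 2.8750, f(x_3) = 8.750000, coefficient = 2
x_4 = 3.3333, f(x_4) = 9.666667, coefficient = 2
x_5 = 3.7917, f(x_5) = 10.583333, coefficient = 2
x_6 = 4.2500, f(x_6) = 11.500000, coefficient = 1

I ≈ (0.458333/2) × 105.000000 = 24.062500
Exact value: 24.062500
Error: 0.000000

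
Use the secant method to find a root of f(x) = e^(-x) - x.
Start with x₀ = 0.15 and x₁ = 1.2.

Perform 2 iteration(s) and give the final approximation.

f(x) = e^(-x) - x
x₀ = 0.15, x₁ = 1.2

Secant formula: x_{n+1} = x_n - f(x_n)(x_n - x_{n-1})/(f(x_n) - f(x_{n-1}))

Iteration 1:
  f(0.150000) = 0.710708
  f(1.200000) = -0.898806
  x_2 = 1.200000 - (-0.898806)×(1.200000 - 0.150000)/(-0.898806 - 0.710708)
       = 0.613645
Iteration 2:
  f(1.200000) = -0.898806
  f(0.613645) = -0.072271
  x_3 = 0.613645 - (-0.072271)×(0.613645 - 1.200000)/(-0.072271 - (-0.898806))
       = 0.562375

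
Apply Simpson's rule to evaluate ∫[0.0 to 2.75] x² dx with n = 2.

f(x) = x²
a = 0.0, b = 2.75, n = 2
h = (b - a)/n = 1.375000

Simpson's rule: (h/3)[f(x₀) + 4f(x₁) + 2f(x₂) + ... + f(xₙ)]

x_0 = 0.0000, f(x_0) = 0.000000, coefficient = 1
x_1 = 1.3750, f(x_1) = 1.890625, coefficient = 4
x_2 = 2.7500, f(x_2) = 7.562500, coefficient = 1

I ≈ (1.375000/3) × 15.125000 = 6.932292
Exact value: 6.932292
Error: 0.000000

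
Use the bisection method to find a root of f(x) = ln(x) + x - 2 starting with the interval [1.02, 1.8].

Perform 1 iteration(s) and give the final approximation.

f(x) = ln(x) + x - 2
Initial interval: [1.02, 1.8]

Iteration 1:
  c_1 = (1.020000 + 1.800000)/2 = 1.410000
  f(c_1) = f(1.410000) = -0.246410
  f(a) × f(c) ≥ 0, new interval: [1.410000, 1.800000]

After 1 iteration(s), the approximation is c_1 = 1.410000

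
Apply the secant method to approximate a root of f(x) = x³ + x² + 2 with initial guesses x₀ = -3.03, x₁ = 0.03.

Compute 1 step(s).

f(x) = x³ + x² + 2
x₀ = -3.03, x₁ = 0.03

Secant formula: x_{n+1} = x_n - f(x_n)(x_n - x_{n-1})/(f(x_n) - f(x_{n-1}))

Iteration 1:
  f(-3.030000) = -16.637227
  f(0.030000) = 2.000927
  x_2 = 0.030000 - 2.000927×(0.030000 - (-3.030000))/(2.000927 - (-16.637227))
       = -0.298511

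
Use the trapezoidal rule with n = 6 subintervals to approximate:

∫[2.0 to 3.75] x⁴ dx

f(x) = x⁴
a = 2.0, b = 3.75, n = 6
h = (b - a)/n = 0.291667

Trapezoidal rule: (h/2)[f(x₀) + 2f(x₁) + 2f(x₂) + ... + f(xₙ)]

x_0 = 2.0000, f(x_0) = 16.000000, coefficient = 1
x_1 = 2.2917, f(x_1) = 27.580732, coefficient = 2
x_2 = 2.5833, f(x_2) = 44.537085, coefficient = 2
x_3 = 2.8750, f(x_3) = 68.320557, coefficient = 2
x_4 = 3.1667, f(x_4) = 100.556327, coefficient = 2
x_5 = 3.4583, f(x_5) = 143.043261, coefficient = 2
x_6 = 3.7500, f(x_6) = 197.753906, coefficient = 1

I ≈ (0.291667/2) × 981.829831 = 143.183517
Exact value: 141.915430
Error: 1.268087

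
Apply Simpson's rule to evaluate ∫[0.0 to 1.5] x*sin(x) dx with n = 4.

f(x) = x*sin(x)
a = 0.0, b = 1.5, n = 4
h = (b - a)/n = 0.375000

Simpson's rule: (h/3)[f(x₀) + 4f(x₁) + 2f(x₂) + ... + f(xₙ)]

x_0 = 0.0000, f(x_0) = 0.000000, coefficient = 1
x_1 = 0.3750, f(x_1) = 0.137352, coefficient = 4
x_2 = 0.7500, f(x_2) = 0.511229, coefficient = 2
x_3 = 1.1250, f(x_3) = 1.015051, coefficient = 4
x_4 = 1.5000, f(x_4) = 1.496242, coefficient = 1

I ≈ (0.375000/3) × 7.128314 = 0.891039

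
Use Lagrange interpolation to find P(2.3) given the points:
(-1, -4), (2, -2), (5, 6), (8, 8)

Lagrange interpolation formula:
P(x) = Σ yᵢ × Lᵢ(x)
where Lᵢ(x) = Π_{j≠i} (x - xⱼ)/(xᵢ - xⱼ)

L_0(2.3) = (2.3 - 2)/(-1 - 2) × (2.3 - 5)/(-1 - 5) × (2.3 - 8)/(-1 - 8) = -0.028500
L_1(2.3) = (2.3 - (-1))/(2 - (-1)) × (2.3 - 5)/(2 - 5) × (2.3 - 8)/(2 - 8) = 0.940500
L_2(2.3) = (2.3 - (-1))/(5 - (-1)) × (2.3 - 2)/(5 - 2) × (2.3 - 8)/(5 - 8) = 0.104500
L_3(2.3) = (2.3 - (-1))/(8 - (-1)) × (2.3 - 2)/(8 - 2) × (2.3 - 5)/(8 - 5) = -0.016500

P(2.3) = (-4)×L_0(2.3) + (-2)×L_1(2.3) + 6×L_2(2.3) + 8×L_3(2.3)
P(2.3) = -1.272000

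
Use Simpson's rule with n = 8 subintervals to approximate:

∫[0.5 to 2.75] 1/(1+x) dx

f(x) = 1/(1+x)
a = 0.5, b = 2.75, n = 8
h = (b - a)/n = 0.281250

Simpson's rule: (h/3)[f(x₀) + 4f(x₁) + 2f(x₂) + ... + f(xₙ)]

x_0 = 0.5000, f(x_0) = 0.666667, coefficient = 1
x_1 = 0.7812, f(x_1) = 0.561404, coefficient = 4
x_2 = 1.0625, f(x_2) = 0.484848, coefficient = 2
x_3 = 1.3438, f(x_3) = 0.426667, coefficient = 4
x_4 = 1.6250, f(x_4) = 0.380952, coefficient = 2
x_5 = 1.9062, f(x_5) = 0.344086, coefficient = 4
x_6 = 2.1875, f(x_6) = 0.313725, coefficient = 2
x_7 = 2.4688, f(x_7) = 0.288288, coefficient = 4
x_8 = 2.7500, f(x_8) = 0.266667, coefficient = 1

I ≈ (0.281250/3) × 9.774164 = 0.916328
Exact value: 0.916291
Error: 0.000037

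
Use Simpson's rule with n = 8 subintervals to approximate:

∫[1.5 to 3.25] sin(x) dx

f(x) = sin(x)
a = 1.5, b = 3.25, n = 8
h = (b - a)/n = 0.218750

Simpson's rule: (h/3)[f(x₀) + 4f(x₁) + 2f(x₂) + ... + f(xₙ)]

x_0 = 1.5000, f(x_0) = 0.997495, coefficient = 1
x_1 = 1.7188, f(x_1) = 0.989075, coefficient = 4
x_2 = 1.9375, f(x_2) = 0.933514, coefficient = 2
x_3 = 2.1562, f(x_3) = 0.833461, coefficient = 4
x_4 = 2.3750, f(x_4) = 0.693685, coefficient = 2
x_5 = 2.5938, f(x_5) = 0.520847, coefficient = 4
x_6 = 2.8125, f(x_6) = 0.323185, coefficient = 2
x_7 = 3.0312, f(x_7) = 0.110119, coefficient = 4
x_8 = 3.2500, f(x_8) = -0.108195, coefficient = 1

I ≈ (0.218750/3) × 14.604075 = 1.064881
Exact value: 1.064867
Error: 0.000014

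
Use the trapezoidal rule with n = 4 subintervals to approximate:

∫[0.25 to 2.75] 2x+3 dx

f(x) = 2x+3
a = 0.25, b = 2.75, n = 4
h = (b - a)/n = 0.625000

Trapezoidal rule: (h/2)[f(x₀) + 2f(x₁) + 2f(x₂) + ... + f(xₙ)]

x_0 = 0.2500, f(x_0) = 3.500000, coefficient = 1
x_1 = 0.8750, f(x_1) = 4.750000, coefficient = 2
x_2 = 1.5000, f(x_2) = 6.000000, coefficient = 2
x_3 = 2.1250, f(x_3) = 7.250000, coefficient = 2
x_4 = 2.7500, f(x_4) = 8.500000, coefficient = 1

I ≈ (0.625000/2) × 48.000000 = 15.000000
Exact value: 15.000000
Error: 0.000000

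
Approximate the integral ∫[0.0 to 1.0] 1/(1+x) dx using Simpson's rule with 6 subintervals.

f(x) = 1/(1+x)
a = 0.0, b = 1.0, n = 6
h = (b - a)/n = 0.166667

Simpson's rule: (h/3)[f(x₀) + 4f(x₁) + 2f(x₂) + ... + f(xₙ)]

x_0 = 0.0000, f(x_0) = 1.000000, coefficient = 1
x_1 = 0.1667, f(x_1) = 0.857143, coefficient = 4
x_2 = 0.3333, f(x_2) = 0.750000, coefficient = 2
x_3 = 0.5000, f(x_3) = 0.666667, coefficient = 4
x_4 = 0.6667, f(x_4) = 0.600000, coefficient = 2
x_5 = 0.8333, f(x_5) = 0.545455, coefficient = 4
x_6 = 1.0000, f(x_6) = 0.500000, coefficient = 1

I ≈ (0.166667/3) × 12.477056 = 0.693170
Exact value: 0.693147
Error: 0.000023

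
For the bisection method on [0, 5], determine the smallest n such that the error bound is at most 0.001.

We need (b-a)/2^n ≤ 0.001
(5 - 0)/2^n ≤ 0.001
5/2^n ≤ 0.001
2^n ≥ 5000
n ≥ log₂(5000) = 12.29
n ≥ 13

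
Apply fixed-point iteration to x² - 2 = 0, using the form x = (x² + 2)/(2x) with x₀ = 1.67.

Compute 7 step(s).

Equation: x² - 2 = 0
Fixed-point form: x = (x² + 2)/(2x)
x₀ = 1.67

x_1 = g(1.670000) = 1.433802
x_2 = g(1.433802) = 1.414347
x_3 = g(1.414347) = 1.414214
x_4 = g(1.414214) = 1.414214
x_5 = g(1.414214) = 1.414214
x_6 = g(1.414214) = 1.414214
x_7 = g(1.414214) = 1.414214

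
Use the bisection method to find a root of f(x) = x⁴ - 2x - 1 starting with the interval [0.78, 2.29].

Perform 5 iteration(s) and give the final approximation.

f(x) = x⁴ - 2x - 1
Initial interval: [0.78, 2.29]

Iteration 1:
  c_1 = (0.780000 + 2.290000)/2 = 1.535000
  f(c_1) = f(1.535000) = 1.481796
  f(a) × f(c) < 0, new interval: [0.780000, 1.535000]
Iteration 2:
  c_2 = (0.780000 + 1.535000)/2 = 1.157500
  f(c_2) = f(1.157500) = -1.519919
  f(a) × f(c) ≥ 0, new interval: [1.157500, 1.535000]
Iteration 3:
  c_3 = (1.157500 + 1.535000)/2 = 1.346250
  f(c_3) = f(1.346250) = -0.407746
  f(a) × f(c) ≥ 0, new interval: [1.346250, 1.535000]
Iteration 4:
  c_4 = (1.346250 + 1.535000)/2 = 1.440625
  f(c_4) = f(1.440625) = 0.426037
  f(a) × f(c) < 0, new interval: [1.346250, 1.440625]
Iteration 5:
  c_5 = (1.346250 + 1.440625)/2 = 1.393438
  f(c_5) = f(1.393438) = -0.016800
  f(a) × f(c) ≥ 0, new interval: [1.393438, 1.440625]

After 5 iteration(s), the approximation is c_5 = 1.393438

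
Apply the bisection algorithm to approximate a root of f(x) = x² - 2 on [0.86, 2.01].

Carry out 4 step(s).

f(x) = x² - 2
Initial interval: [0.86, 2.01]

Iteration 1:
  c_1 = (0.860000 + 2.010000)/2 = 1.435000
  f(c_1) = f(1.435000) = 0.059225
  f(a) × f(c) < 0, new interval: [0.860000, 1.435000]
Iteration 2:
  c_2 = (0.860000 + 1.435000)/2 = 1.147500
  f(c_2) = f(1.147500) = -0.683244
  f(a) × f(c) ≥ 0, new interval: [1.147500, 1.435000]
Iteration 3:
  c_3 = (1.147500 + 1.435000)/2 = 1.291250
  f(c_3) = f(1.291250) = -0.332673
  f(a) × f(c) ≥ 0, new interval: [1.291250, 1.435000]
Iteration 4:
  c_4 = (1.291250 + 1.435000)/2 = 1.363125
  f(c_4) = f(1.363125) = -0.141890
  f(a) × f(c) ≥ 0, new interval: [1.363125, 1.435000]

After 4 iteration(s), the approximation is c_4 = 1.363125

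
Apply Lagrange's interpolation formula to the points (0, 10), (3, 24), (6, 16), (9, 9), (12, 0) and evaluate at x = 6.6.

Lagrange interpolation formula:
P(x) = Σ yᵢ × Lᵢ(x)
where Lᵢ(x) = Π_{j≠i} (x - xⱼ)/(xᵢ - xⱼ)

L_0(6.6) = (6.6 - 3)/(0 - 3) × (6.6 - 6)/(0 - 6) × (6.6 - 9)/(0 - 9) × (6.6 - 12)/(0 - 12) = 0.014400
L_1(6.6) = (6.6 - 0)/(3 - 0) × (6.6 - 6)/(3 - 6) × (6.6 - 9)/(3 - 9) × (6.6 - 12)/(3 - 12) = -0.105600
L_2(6.6) = (6.6 - 0)/(6 - 0) × (6.6 - 3)/(6 - 3) × (6.6 - 9)/(6 - 9) × (6.6 - 12)/(6 - 12) = 0.950400
L_3(6.6) = (6.6 - 0)/(9 - 0) × (6.6 - 3)/(9 - 3) × (6.6 - 6)/(9 - 6) × (6.6 - 12)/(9 - 12) = 0.158400
L_4(6.6) = (6.6 - 0)/(12 - 0) × (6.6 - 3)/(12 - 3) × (6.6 - 6)/(12 - 6) × (6.6 - 9)/(12 - 9) = -0.017600

P(6.6) = 10×L_0(6.6) + 24×L_1(6.6) + 16×L_2(6.6) + 9×L_3(6.6) + 0×L_4(6.6)
P(6.6) = 14.241600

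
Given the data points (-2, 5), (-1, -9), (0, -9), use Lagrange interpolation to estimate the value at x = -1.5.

Lagrange interpolation formula:
P(x) = Σ yᵢ × Lᵢ(x)
where Lᵢ(x) = Π_{j≠i} (x - xⱼ)/(xᵢ - xⱼ)

L_0(-1.5) = (-1.5 - (-1))/(-2 - (-1)) × (-1.5 - 0)/(-2 - 0) = 0.375000
L_1(-1.5) = (-1.5 - (-2))/(-1 - (-2)) × (-1.5 - 0)/(-1 - 0) = 0.750000
L_2(-1.5) = (-1.5 - (-2))/(0 - (-2)) × (-1.5 - (-1))/(0 - (-1)) = -0.125000

P(-1.5) = 5×L_0(-1.5) + (-9)×L_1(-1.5) + (-9)×L_2(-1.5)
P(-1.5) = -3.750000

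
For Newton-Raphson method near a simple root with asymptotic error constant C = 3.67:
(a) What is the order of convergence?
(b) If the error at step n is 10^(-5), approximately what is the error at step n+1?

(a) Newton-Raphson has quadratic (order 2) convergence near simple roots.
    This means |e_{n+1}| ≈ C|e_n|².

(b) With |e_n| = 10^(-5) and C = 3.67:
    |e_{n+1}| ≈ 3.67 × (10^(-5))² = 3.67 × 10^(-10)

(a) 2 (quadratic); (b) |e_{n+1}| ≈ 3.670e-10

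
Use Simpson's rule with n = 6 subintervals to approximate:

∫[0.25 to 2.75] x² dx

f(x) = x²
a = 0.25, b = 2.75, n = 6
h = (b - a)/n = 0.416667

Simpson's rule: (h/3)[f(x₀) + 4f(x₁) + 2f(x₂) + ... + f(xₙ)]

x_0 = 0.2500, f(x_0) = 0.062500, coefficient = 1
x_1 = 0.6667, f(x_1) = 0.444444, coefficient = 4
x_2 = 1.0833, f(x_2) = 1.173611, coefficient = 2
x_3 = 1.5000, f(x_3) = 2.250000, coefficient = 4
x_4 = 1.9167, f(x_4) = 3.673611, coefficient = 2
x_5 = 2.3333, f(x_5) = 5.444444, coefficient = 4
x_6 = 2.7500, f(x_6) = 7.562500, coefficient = 1

I ≈ (0.416667/3) × 49.875000 = 6.927083
Exact value: 6.927083
Error: 0.000000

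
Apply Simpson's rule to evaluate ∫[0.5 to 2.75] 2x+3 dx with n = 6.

f(x) = 2x+3
a = 0.5, b = 2.75, n = 6
h = (b - a)/n = 0.375000

Simpson's rule: (h/3)[f(x₀) + 4f(x₁) + 2f(x₂) + ... + f(xₙ)]

x_0 = 0.5000, f(x_0) = 4.000000, coefficient = 1
x_1 = 0.8750, f(x_1) = 4.750000, coefficient = 4
x_2 = 1.2500, f(x_2) = 5.500000, coefficient = 2
x_3 = 1.6250, f(x_3) = 6.250000, coefficient = 4
x_4 = 2.0000, f(x_4) = 7.000000, coefficient = 2
x_5 = 2.3750, f(x_5) = 7.750000, coefficient = 4
x_6 = 2.7500, f(x_6) = 8.500000, coefficient = 1

I ≈ (0.375000/3) × 112.500000 = 14.062500
Exact value: 14.062500
Error: 0.000000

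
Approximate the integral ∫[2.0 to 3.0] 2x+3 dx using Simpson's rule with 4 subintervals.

f(x) = 2x+3
a = 2.0, b = 3.0, n = 4
h = (b - a)/n = 0.250000

Simpson's rule: (h/3)[f(x₀) + 4f(x₁) + 2f(x₂) + ... + f(xₙ)]

x_0 = 2.0000, f(x_0) = 7.000000, coefficient = 1
x_1 = 2.2500, f(x_1) = 7.500000, coefficient = 4
x_2 = 2.5000, f(x_2) = 8.000000, coefficient = 2
x_3 = 2.7500, f(x_3) = 8.500000, coefficient = 4
x_4 = 3.0000, f(x_4) = 9.000000, coefficient = 1

I ≈ (0.250000/3) × 96.000000 = 8.000000
Exact value: 8.000000
Error: 0.000000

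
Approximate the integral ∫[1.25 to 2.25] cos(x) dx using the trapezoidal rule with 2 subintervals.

f(x) = cos(x)
a = 1.25, b = 2.25, n = 2
h = (b - a)/n = 0.500000

Trapezoidal rule: (h/2)[f(x₀) + 2f(x₁) + 2f(x₂) + ... + f(xₙ)]

x_0 = 1.2500, f(x_0) = 0.315322, coefficient = 1
x_1 = 1.7500, f(x_1) = -0.178246, coefficient = 2
x_2 = 2.2500, f(x_2) = -0.628174, coefficient = 1

I ≈ (0.500000/2) × -0.669343 = -0.167336
Exact value: -0.170911
Error: 0.003576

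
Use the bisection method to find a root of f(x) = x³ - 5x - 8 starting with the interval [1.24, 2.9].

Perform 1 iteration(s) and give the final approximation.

f(x) = x³ - 5x - 8
Initial interval: [1.24, 2.9]

Iteration 1:
  c_1 = (1.240000 + 2.900000)/2 = 2.070000
  f(c_1) = f(2.070000) = -9.480257
  f(a) × f(c) ≥ 0, new interval: [2.070000, 2.900000]

After 1 iteration(s), the approximation is c_1 = 2.070000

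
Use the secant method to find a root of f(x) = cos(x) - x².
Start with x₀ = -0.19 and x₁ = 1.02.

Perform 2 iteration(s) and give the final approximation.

f(x) = cos(x) - x²
x₀ = -0.19, x₁ = 1.02

Secant formula: x_{n+1} = x_n - f(x_n)(x_n - x_{n-1})/(f(x_n) - f(x_{n-1}))

Iteration 1:
  f(-0.190000) = 0.945904
  f(1.020000) = -0.517034
  x_2 = 1.020000 - (-0.517034)×(1.020000 - (-0.190000))/(-0.517034 - 0.945904)
       = 0.592360
Iteration 2:
  f(1.020000) = -0.517034
  f(0.592360) = 0.478735
  x_3 = 0.592360 - 0.478735×(0.592360 - 1.020000)/(0.478735 - (-0.517034))
       = 0.797956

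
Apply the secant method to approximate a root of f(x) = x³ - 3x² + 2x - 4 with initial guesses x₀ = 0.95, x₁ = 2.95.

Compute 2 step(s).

f(x) = x³ - 3x² + 2x - 4
x₀ = 0.95, x₁ = 2.95

Secant formula: x_{n+1} = x_n - f(x_n)(x_n - x_{n-1})/(f(x_n) - f(x_{n-1}))

Iteration 1:
  f(0.950000) = -3.950125
  f(2.950000) = 1.464875
  x_2 = 2.950000 - 1.464875×(2.950000 - 0.950000)/(1.464875 - (-3.950125))
       = 2.408957
Iteration 2:
  f(2.950000) = 1.464875
  f(2.408957) = -2.611954
  x_3 = 2.408957 - (-2.611954)×(2.408957 - 2.950000)/(-2.611954 - 1.464875)
       = 2.755594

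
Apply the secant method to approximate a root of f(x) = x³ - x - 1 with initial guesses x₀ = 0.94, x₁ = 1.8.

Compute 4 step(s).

f(x) = x³ - x - 1
x₀ = 0.94, x₁ = 1.8

Secant formula: x_{n+1} = x_n - f(x_n)(x_n - x_{n-1})/(f(x_n) - f(x_{n-1}))

Iteration 1:
  f(0.940000) = -1.109416
  f(1.800000) = 3.032000
  x_2 = 1.800000 - 3.032000×(1.800000 - 0.940000)/(3.032000 - (-1.109416))
       = 1.170380
Iteration 2:
  f(1.800000) = 3.032000
  f(1.170380) = -0.567207
  x_3 = 1.170380 - (-0.567207)×(1.170380 - 1.800000)/(-0.567207 - 3.032000)
       = 1.269603
Iteration 3:
  f(1.170380) = -0.567207
  f(1.269603) = -0.223141
  x_4 = 1.269603 - (-0.223141)×(1.269603 - 1.170380)/(-0.223141 - (-0.567207))
       = 1.333953
Iteration 4:
  f(1.269603) = -0.223141
  f(1.333953) = 0.039724
  x_5 = 1.333953 - 0.039724×(1.333953 - 1.269603)/(0.039724 - (-0.223141))
       = 1.324228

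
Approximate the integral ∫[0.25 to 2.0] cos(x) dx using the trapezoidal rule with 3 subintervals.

f(x) = cos(x)
a = 0.25, b = 2.0, n = 3
h = (b - a)/n = 0.583333

Trapezoidal rule: (h/2)[f(x₀) + 2f(x₁) + 2f(x₂) + ... + f(xₙ)]

x_0 = 0.2500, f(x_0) = 0.968912, coefficient = 1
x_1 = 0.8333, f(x_1) = 0.672412, coefficient = 2
x_2 = 1.4167, f(x_2) = 0.153520, coefficient = 2
x_3 = 2.0000, f(x_3) = -0.416147, coefficient = 1

I ≈ (0.583333/2) × 2.204630 = 0.643017
Exact value: 0.661893
Error: 0.018876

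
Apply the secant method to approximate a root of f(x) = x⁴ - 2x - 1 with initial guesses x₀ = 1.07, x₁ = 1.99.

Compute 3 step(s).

f(x) = x⁴ - 2x - 1
x₀ = 1.07, x₁ = 1.99

Secant formula: x_{n+1} = x_n - f(x_n)(x_n - x_{n-1})/(f(x_n) - f(x_{n-1}))

Iteration 1:
  f(1.070000) = -1.829204
  f(1.990000) = 10.702392
  x_2 = 1.990000 - 10.702392×(1.990000 - 1.070000)/(10.702392 - (-1.829204))
       = 1.204290
Iteration 2:
  f(1.990000) = 10.702392
  f(1.204290) = -1.305168
  x_3 = 1.204290 - (-1.305168)×(1.204290 - 1.990000)/(-1.305168 - 10.702392)
       = 1.289693
Iteration 3:
  f(1.204290) = -1.305168
  f(1.289693) = -0.812791
  x_4 = 1.289693 - (-0.812791)×(1.289693 - 1.204290)/(-0.812791 - (-1.305168))
       = 1.430672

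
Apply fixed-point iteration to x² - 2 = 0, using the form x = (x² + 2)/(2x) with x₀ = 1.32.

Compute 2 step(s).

Equation: x² - 2 = 0
Fixed-point form: x = (x² + 2)/(2x)
x₀ = 1.32

x_1 = g(1.320000) = 1.417576
x_2 = g(1.417576) = 1.414218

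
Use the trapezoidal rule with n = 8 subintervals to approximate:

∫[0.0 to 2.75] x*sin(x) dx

f(x) = x*sin(x)
a = 0.0, b = 2.75, n = 8
h = (b - a)/n = 0.343750

Trapezoidal rule: (h/2)[f(x₀) + 2f(x₁) + 2f(x₂) + ... + f(xₙ)]

x_0 = 0.0000, f(x_0) = 0.000000, coefficient = 1
x_1 = 0.3438, f(x_1) = 0.115851, coefficient = 2
x_2 = 0.6875, f(x_2) = 0.436292, coefficient = 2
x_3 = 1.0312, f(x_3) = 0.884753, coefficient = 2
x_4 = 1.3750, f(x_4) = 1.348728, coefficient = 2
x_5 = 1.7188, f(x_5) = 1.699972, coefficient = 2
x_6 = 2.0625, f(x_6) = 1.818155, coefficient = 2
x_7 = 2.4062, f(x_7) = 1.614212, coefficient = 2
x_8 = 2.7500, f(x_8) = 1.049568, coefficient = 1

I ≈ (0.343750/2) × 16.885494 = 2.902194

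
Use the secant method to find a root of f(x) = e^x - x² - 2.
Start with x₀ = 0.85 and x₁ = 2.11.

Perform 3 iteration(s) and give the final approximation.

f(x) = e^x - x² - 2
x₀ = 0.85, x₁ = 2.11

Secant formula: x_{n+1} = x_n - f(x_n)(x_n - x_{n-1})/(f(x_n) - f(x_{n-1}))

Iteration 1:
  f(0.850000) = -0.382853
  f(2.110000) = 1.796141
  x_2 = 2.110000 - 1.796141×(2.110000 - 0.850000)/(1.796141 - (-0.382853))
       = 1.071384
Iteration 2:
  f(2.110000) = 1.796141
  f(1.071384) = -0.228446
  x_3 = 1.071384 - (-0.228446)×(1.071384 - 2.110000)/(-0.228446 - 1.796141)
       = 1.188577
Iteration 3:
  f(1.071384) = -0.228446
  f(1.188577) = -0.130308
  x_4 = 1.188577 - (-0.130308)×(1.188577 - 1.071384)/(-0.130308 - (-0.228446))
       = 1.344186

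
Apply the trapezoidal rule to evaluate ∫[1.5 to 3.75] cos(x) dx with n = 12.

f(x) = cos(x)
a = 1.5, b = 3.75, n = 12
h = (b - a)/n = 0.187500

Trapezoidal rule: (h/2)[f(x₀) + 2f(x₁) + 2f(x₂) + ... + f(xₙ)]

x_0 = 1.5000, f(x_0) = 0.070737, coefficient = 1
x_1 = 1.6875, f(x_1) = -0.116439, coefficient = 2
x_2 = 1.8750, f(x_2) = -0.299534, coefficient = 2
x_3 = 2.0625, f(x_3) = -0.472128, coefficient = 2
x_4 = 2.2500, f(x_4) = -0.628174, coefficient = 2
x_5 = 2.4375, f(x_5) = -0.762199, coefficient = 2
x_6 = 2.6250, f(x_6) = -0.869507, coefficient = 2
x_7 = 2.8125, f(x_7) = -0.946336, coefficient = 2
x_8 = 3.0000, f(x_8) = -0.989992, coefficient = 2
x_9 = 3.1875, f(x_9) = -0.998946, coefficient = 2
x_10 = 3.3750, f(x_10) = -0.972884, coefficient = 2
x_11 = 3.5625, f(x_11) = -0.912719, coefficient = 2
x_12 = 3.7500, f(x_12) = -0.820559, coefficient = 1

I ≈ (0.187500/2) × -16.687539 = -1.564457
Exact value: -1.569056
Error: 0.004600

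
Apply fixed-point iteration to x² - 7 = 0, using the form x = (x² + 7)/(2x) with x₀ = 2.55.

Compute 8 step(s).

Equation: x² - 7 = 0
Fixed-point form: x = (x² + 7)/(2x)
x₀ = 2.55

x_1 = g(2.550000) = 2.647549
x_2 = g(2.647549) = 2.645752
x_3 = g(2.645752) = 2.645751
x_4 = g(2.645751) = 2.645751
x_5 = g(2.645751) = 2.645751
x_6 = g(2.645751) = 2.645751
x_7 = g(2.645751) = 2.645751
x_8 = g(2.645751) = 2.645751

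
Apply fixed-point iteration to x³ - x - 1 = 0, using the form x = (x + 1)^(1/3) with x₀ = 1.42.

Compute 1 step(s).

Equation: x³ - x - 1 = 0
Fixed-point form: x = (x + 1)^(1/3)
x₀ = 1.42

x_1 = g(1.420000) = 1.342575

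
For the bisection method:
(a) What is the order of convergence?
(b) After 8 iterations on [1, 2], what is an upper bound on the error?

(a) Bisection has linear (order 1) convergence; the error is halved each step.

(b) Error bound = (b-a)/2^n = (2 - 1)/2^{8}
    = 1/2^{8}

(a) 1 (linear); (b) error ≤ 3.91e-03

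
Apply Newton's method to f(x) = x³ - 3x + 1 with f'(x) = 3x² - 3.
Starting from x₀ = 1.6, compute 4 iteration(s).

f(x) = x³ - 3x + 1
f'(x) = 3x² - 3
x₀ = 1.6

Newton-Raphson formula: x_{n+1} = x_n - f(x_n)/f'(x_n)

Iteration 1:
  f(1.600000) = 0.296000
  f'(1.600000) = 4.680000
  x_1 = 1.600000 - 0.296000/4.680000 = 1.536752
Iteration 2:
  f(1.536752) = 0.018948
  f'(1.536752) = 4.084821
  x_2 = 1.536752 - 0.018948/4.084821 = 1.532113
Iteration 3:
  f(1.532113) = 0.000099
  f'(1.532113) = 4.042114
  x_3 = 1.532113 - 0.000099/4.042114 = 1.532089
Iteration 4:
  f(1.532089) = 0.000000
  f'(1.532089) = 4.041889
  x_4 = 1.532089 - 0.000000/4.041889 = 1.532089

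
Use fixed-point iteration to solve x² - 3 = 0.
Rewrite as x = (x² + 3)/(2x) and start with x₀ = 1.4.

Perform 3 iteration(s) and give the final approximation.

Equation: x² - 3 = 0
Fixed-point form: x = (x² + 3)/(2x)
x₀ = 1.4

x_1 = g(1.400000) = 1.771429
x_2 = g(1.771429) = 1.732488
x_3 = g(1.732488) = 1.732051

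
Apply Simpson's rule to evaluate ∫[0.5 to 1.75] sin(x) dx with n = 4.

f(x) = sin(x)
a = 0.5, b = 1.75, n = 4
h = (b - a)/n = 0.312500

Simpson's rule: (h/3)[f(x₀) + 4f(x₁) + 2f(x₂) + ... + f(xₙ)]

x_0 = 0.5000, f(x_0) = 0.479426, coefficient = 1
x_1 = 0.8125, f(x_1) = 0.726009, coefficient = 4
x_2 = 1.1250, f(x_2) = 0.902268, coefficient = 2
x_3 = 1.4375, f(x_3) = 0.991129, coefficient = 4
x_4 = 1.7500, f(x_4) = 0.983986, coefficient = 1

I ≈ (0.312500/3) × 10.136498 = 1.055885
Exact value: 1.055829
Error: 0.000057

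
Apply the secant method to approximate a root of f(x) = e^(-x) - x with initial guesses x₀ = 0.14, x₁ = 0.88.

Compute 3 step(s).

f(x) = e^(-x) - x
x₀ = 0.14, x₁ = 0.88

Secant formula: x_{n+1} = x_n - f(x_n)(x_n - x_{n-1})/(f(x_n) - f(x_{n-1}))

Iteration 1:
  f(0.140000) = 0.729358
  f(0.880000) = -0.465217
  x_2 = 0.880000 - (-0.465217)×(0.880000 - 0.140000)/(-0.465217 - 0.729358)
       = 0.591813
Iteration 2:
  f(0.880000) = -0.465217
  f(0.591813) = -0.038490
  x_3 = 0.591813 - (-0.038490)×(0.591813 - 0.880000)/(-0.038490 - (-0.465217))
       = 0.565819
Iteration 3:
  f(0.591813) = -0.038490
  f(0.565819) = 0.002076
  x_4 = 0.565819 - 0.002076×(0.565819 - 0.591813)/(0.002076 - (-0.038490))
       = 0.567149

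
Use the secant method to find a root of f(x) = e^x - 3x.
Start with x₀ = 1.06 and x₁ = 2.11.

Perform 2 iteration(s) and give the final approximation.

f(x) = e^x - 3x
x₀ = 1.06, x₁ = 2.11

Secant formula: x_{n+1} = x_n - f(x_n)(x_n - x_{n-1})/(f(x_n) - f(x_{n-1}))

Iteration 1:
  f(1.060000) = -0.293629
  f(2.110000) = 1.918241
  x_2 = 2.110000 - 1.918241×(2.110000 - 1.060000)/(1.918241 - (-0.293629))
       = 1.199389
Iteration 2:
  f(2.110000) = 1.918241
  f(1.199389) = -0.280078
  x_3 = 1.199389 - (-0.280078)×(1.199389 - 2.110000)/(-0.280078 - 1.918241)
       = 1.315406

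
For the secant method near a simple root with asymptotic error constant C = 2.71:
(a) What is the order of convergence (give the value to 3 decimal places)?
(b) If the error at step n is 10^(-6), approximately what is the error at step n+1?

(a) Secant method has superlinear convergence with order φ = (1+√5)/2 ≈ 1.618.
    This means |e_{n+1}| ≈ C|e_n|^1.618.

(b) With |e_n| = 10^(-6) and C = 2.71:
    |e_{n+1}| ≈ 2.71 × (10^(-6))^1.618 = 2.71 × 10^(-9.71)

(a) ≈ 1.618 (golden ratio); (b) |e_{n+1}| ≈ 5.306e-10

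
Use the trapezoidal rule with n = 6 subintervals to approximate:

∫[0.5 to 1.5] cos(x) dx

f(x) = cos(x)
a = 0.5, b = 1.5, n = 6
h = (b - a)/n = 0.166667

Trapezoidal rule: (h/2)[f(x₀) + 2f(x₁) + 2f(x₂) + ... + f(xₙ)]

x_0 = 0.5000, f(x_0) = 0.877583, coefficient = 1
x_1 = 0.6667, f(x_1) = 0.785887, coefficient = 2
x_2 = 0.8333, f(x_2) = 0.672412, coefficient = 2
x_3 = 1.0000, f(x_3) = 0.540302, coefficient = 2
x_4 = 1.1667, f(x_4) = 0.393219, coefficient = 2
x_5 = 1.3333, f(x_5) = 0.235238, coefficient = 2
x_6 = 1.5000, f(x_6) = 0.070737, coefficient = 1

I ≈ (0.166667/2) × 6.202436 = 0.516870
Exact value: 0.518069
Error: 0.001200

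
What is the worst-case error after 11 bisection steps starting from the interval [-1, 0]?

Bisection error bound: |error| ≤ (b-a)/2^n
|error| ≤ (0 - (-1))/2^11 = 1/2^11
|error| ≤ 0.0004882812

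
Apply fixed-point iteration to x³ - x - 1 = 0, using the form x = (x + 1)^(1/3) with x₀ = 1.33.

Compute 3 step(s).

Equation: x³ - x - 1 = 0
Fixed-point form: x = (x + 1)^(1/3)
x₀ = 1.33

x_1 = g(1.330000) = 1.325721
x_2 = g(1.325721) = 1.324908
x_3 = g(1.324908) = 1.324754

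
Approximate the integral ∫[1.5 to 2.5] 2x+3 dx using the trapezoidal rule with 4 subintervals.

f(x) = 2x+3
a = 1.5, b = 2.5, n = 4
h = (b - a)/n = 0.250000

Trapezoidal rule: (h/2)[f(x₀) + 2f(x₁) + 2f(x₂) + ... + f(xₙ)]

x_0 = 1.5000, f(x_0) = 6.000000, coefficient = 1
x_1 = 1.7500, f(x_1) = 6.500000, coefficient = 2
x_2 = 2.0000, f(x_2) = 7.000000, coefficient = 2
x_3 = 2.2500, f(x_3) = 7.500000, coefficient = 2
x_4 = 2.5000, f(x_4) = 8.000000, coefficient = 1

I ≈ (0.250000/2) × 56.000000 = 7.000000
Exact value: 7.000000
Error: 0.000000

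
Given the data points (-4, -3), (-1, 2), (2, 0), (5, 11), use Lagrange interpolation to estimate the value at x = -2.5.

Lagrange interpolation formula:
P(x) = Σ yᵢ × Lᵢ(x)
where Lᵢ(x) = Π_{j≠i} (x - xⱼ)/(xᵢ - xⱼ)

L_0(-2.5) = (-2.5 - (-1))/(-4 - (-1)) × (-2.5 - 2)/(-4 - 2) × (-2.5 - 5)/(-4 - 5) = 0.312500
L_1(-2.5) = (-2.5 - (-4))/(-1 - (-4)) × (-2.5 - 2)/(-1 - 2) × (-2.5 - 5)/(-1 - 5) = 0.937500
L_2(-2.5) = (-2.5 - (-4))/(2 - (-4)) × (-2.5 - (-1))/(2 - (-1)) × (-2.5 - 5)/(2 - 5) = -0.312500
L_3(-2.5) = (-2.5 - (-4))/(5 - (-4)) × (-2.5 - (-1))/(5 - (-1)) × (-2.5 - 2)/(5 - 2) = 0.062500

P(-2.5) = (-3)×L_0(-2.5) + 2×L_1(-2.5) + 0×L_2(-2.5) + 11×L_3(-2.5)
P(-2.5) = 1.625000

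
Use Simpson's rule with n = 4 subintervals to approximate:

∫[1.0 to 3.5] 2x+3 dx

f(x) = 2x+3
a = 1.0, b = 3.5, n = 4
h = (b - a)/n = 0.625000

Simpson's rule: (h/3)[f(x₀) + 4f(x₁) + 2f(x₂) + ... + f(xₙ)]

x_0 = 1.0000, f(x_0) = 5.000000, coefficient = 1
x_1 = 1.6250, f(x_1) = 6.250000, coefficient = 4
x_2 = 2.2500, f(x_2) = 7.500000, coefficient = 2
x_3 = 2.8750, f(x_3) = 8.750000, coefficient = 4
x_4 = 3.5000, f(x_4) = 10.000000, coefficient = 1

I ≈ (0.625000/3) × 90.000000 = 18.750000
Exact value: 18.750000
Error: 0.000000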